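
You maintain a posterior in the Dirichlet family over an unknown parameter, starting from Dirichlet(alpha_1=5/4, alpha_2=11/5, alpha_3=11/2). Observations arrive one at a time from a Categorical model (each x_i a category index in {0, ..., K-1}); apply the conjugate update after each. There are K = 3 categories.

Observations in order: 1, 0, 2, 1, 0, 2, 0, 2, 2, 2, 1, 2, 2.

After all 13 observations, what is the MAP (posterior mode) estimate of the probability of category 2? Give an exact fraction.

230/379

obs 1: x=1 → posterior Dirichlet(5/4, 16/5, 11/2)
obs 2: x=0 → posterior Dirichlet(9/4, 16/5, 11/2)
obs 3: x=2 → posterior Dirichlet(9/4, 16/5, 13/2)
obs 4: x=1 → posterior Dirichlet(9/4, 21/5, 13/2)
obs 5: x=0 → posterior Dirichlet(13/4, 21/5, 13/2)
obs 6: x=2 → posterior Dirichlet(13/4, 21/5, 15/2)
obs 7: x=0 → posterior Dirichlet(17/4, 21/5, 15/2)
obs 8: x=2 → posterior Dirichlet(17/4, 21/5, 17/2)
obs 9: x=2 → posterior Dirichlet(17/4, 21/5, 19/2)
obs 10: x=2 → posterior Dirichlet(17/4, 21/5, 21/2)
obs 11: x=1 → posterior Dirichlet(17/4, 26/5, 21/2)
obs 12: x=2 → posterior Dirichlet(17/4, 26/5, 23/2)
obs 13: x=2 → posterior Dirichlet(17/4, 26/5, 25/2)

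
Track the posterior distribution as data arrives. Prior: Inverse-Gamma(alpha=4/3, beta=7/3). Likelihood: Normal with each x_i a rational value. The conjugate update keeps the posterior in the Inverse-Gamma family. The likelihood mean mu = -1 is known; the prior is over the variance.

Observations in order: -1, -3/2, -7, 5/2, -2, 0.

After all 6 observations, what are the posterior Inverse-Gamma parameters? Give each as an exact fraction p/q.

alpha=13/3, beta=331/12

obs 1: x=-1 → posterior Inverse-Gamma(11/6, 7/3)
obs 2: x=-3/2 → posterior Inverse-Gamma(7/3, 59/24)
obs 3: x=-7 → posterior Inverse-Gamma(17/6, 491/24)
obs 4: x=5/2 → posterior Inverse-Gamma(10/3, 319/12)
obs 5: x=-2 → posterior Inverse-Gamma(23/6, 325/12)
obs 6: x=0 → posterior Inverse-Gamma(13/3, 331/12)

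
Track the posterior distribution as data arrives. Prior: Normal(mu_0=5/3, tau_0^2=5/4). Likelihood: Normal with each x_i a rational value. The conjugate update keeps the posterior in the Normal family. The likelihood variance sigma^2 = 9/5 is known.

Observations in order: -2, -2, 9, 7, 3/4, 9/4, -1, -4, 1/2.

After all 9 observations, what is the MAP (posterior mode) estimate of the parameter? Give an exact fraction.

obs 1: x=-2 → posterior Normal(10/61, 45/61)
obs 2: x=-2 → posterior Normal(-20/43, 45/86)
obs 3: x=9 → posterior Normal(5/3, 15/37)
obs 4: x=7 → posterior Normal(45/17, 45/136)
obs 5: x=3/4 → posterior Normal(1515/644, 45/161)
obs 6: x=9/4 → posterior Normal(145/62, 15/62)
obs 7: x=-1 → posterior Normal(410/211, 45/211)
obs 8: x=-4 → posterior Normal(155/118, 45/236)
obs 9: x=1/2 → posterior Normal(215/174, 5/29)

215/174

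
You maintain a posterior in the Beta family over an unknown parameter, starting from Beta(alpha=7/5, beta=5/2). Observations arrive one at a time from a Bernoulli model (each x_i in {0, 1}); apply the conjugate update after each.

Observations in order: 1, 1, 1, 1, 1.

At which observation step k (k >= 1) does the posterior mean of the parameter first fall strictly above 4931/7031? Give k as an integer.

k = 5

obs 1: x=1 → posterior Beta(12/5, 5/2)
obs 2: x=1 → posterior Beta(17/5, 5/2)
obs 3: x=1 → posterior Beta(22/5, 5/2)
obs 4: x=1 → posterior Beta(27/5, 5/2)
obs 5: x=1 → posterior Beta(32/5, 5/2)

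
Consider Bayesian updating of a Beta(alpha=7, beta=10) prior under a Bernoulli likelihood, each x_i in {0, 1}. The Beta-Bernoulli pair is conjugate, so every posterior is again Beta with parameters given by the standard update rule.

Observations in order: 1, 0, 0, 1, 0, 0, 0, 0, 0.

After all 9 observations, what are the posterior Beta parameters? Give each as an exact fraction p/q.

alpha=9, beta=17

obs 1: x=1 → posterior Beta(8, 10)
obs 2: x=0 → posterior Beta(8, 11)
obs 3: x=0 → posterior Beta(8, 12)
obs 4: x=1 → posterior Beta(9, 12)
obs 5: x=0 → posterior Beta(9, 13)
obs 6: x=0 → posterior Beta(9, 14)
obs 7: x=0 → posterior Beta(9, 15)
obs 8: x=0 → posterior Beta(9, 16)
obs 9: x=0 → posterior Beta(9, 17)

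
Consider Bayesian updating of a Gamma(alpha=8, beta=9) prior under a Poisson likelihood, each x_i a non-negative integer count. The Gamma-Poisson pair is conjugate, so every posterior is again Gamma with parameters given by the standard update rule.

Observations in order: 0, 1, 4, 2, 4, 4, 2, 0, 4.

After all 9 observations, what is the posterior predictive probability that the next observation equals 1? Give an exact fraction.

obs 1: x=0 → posterior Gamma(8, 10)
obs 2: x=1 → posterior Gamma(9, 11)
obs 3: x=4 → posterior Gamma(13, 12)
obs 4: x=2 → posterior Gamma(15, 13)
obs 5: x=4 → posterior Gamma(19, 14)
obs 6: x=4 → posterior Gamma(23, 15)
obs 7: x=2 → posterior Gamma(25, 16)
obs 8: x=0 → posterior Gamma(25, 17)
obs 9: x=4 → posterior Gamma(29, 18)

73333201590510937239889873809463836672/230466617897195215045509519405933293401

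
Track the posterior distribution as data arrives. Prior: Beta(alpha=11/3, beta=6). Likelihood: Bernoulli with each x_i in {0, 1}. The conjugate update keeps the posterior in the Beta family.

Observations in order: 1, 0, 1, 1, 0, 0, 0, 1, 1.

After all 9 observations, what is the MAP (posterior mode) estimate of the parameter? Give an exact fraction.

obs 1: x=1 → posterior Beta(14/3, 6)
obs 2: x=0 → posterior Beta(14/3, 7)
obs 3: x=1 → posterior Beta(17/3, 7)
obs 4: x=1 → posterior Beta(20/3, 7)
obs 5: x=0 → posterior Beta(20/3, 8)
obs 6: x=0 → posterior Beta(20/3, 9)
obs 7: x=0 → posterior Beta(20/3, 10)
obs 8: x=1 → posterior Beta(23/3, 10)
obs 9: x=1 → posterior Beta(26/3, 10)

23/50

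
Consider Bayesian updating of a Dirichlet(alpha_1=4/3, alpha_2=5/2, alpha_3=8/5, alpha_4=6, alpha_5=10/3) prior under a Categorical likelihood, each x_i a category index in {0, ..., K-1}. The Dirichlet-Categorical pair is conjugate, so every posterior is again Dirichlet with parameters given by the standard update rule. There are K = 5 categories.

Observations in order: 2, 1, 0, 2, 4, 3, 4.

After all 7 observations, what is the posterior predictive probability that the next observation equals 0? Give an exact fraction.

obs 1: x=2 → posterior Dirichlet(4/3, 5/2, 13/5, 6, 10/3)
obs 2: x=1 → posterior Dirichlet(4/3, 7/2, 13/5, 6, 10/3)
obs 3: x=0 → posterior Dirichlet(7/3, 7/2, 13/5, 6, 10/3)
obs 4: x=2 → posterior Dirichlet(7/3, 7/2, 18/5, 6, 10/3)
obs 5: x=4 → posterior Dirichlet(7/3, 7/2, 18/5, 6, 13/3)
obs 6: x=3 → posterior Dirichlet(7/3, 7/2, 18/5, 7, 13/3)
obs 7: x=4 → posterior Dirichlet(7/3, 7/2, 18/5, 7, 16/3)

70/653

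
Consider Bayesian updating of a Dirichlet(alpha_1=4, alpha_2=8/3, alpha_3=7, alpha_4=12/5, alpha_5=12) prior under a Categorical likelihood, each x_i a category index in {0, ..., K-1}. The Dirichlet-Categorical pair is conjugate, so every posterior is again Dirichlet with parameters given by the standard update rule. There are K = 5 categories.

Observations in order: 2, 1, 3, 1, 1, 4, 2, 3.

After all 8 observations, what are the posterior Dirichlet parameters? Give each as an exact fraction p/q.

alpha_1=4, alpha_2=17/3, alpha_3=9, alpha_4=22/5, alpha_5=13

obs 1: x=2 → posterior Dirichlet(4, 8/3, 8, 12/5, 12)
obs 2: x=1 → posterior Dirichlet(4, 11/3, 8, 12/5, 12)
obs 3: x=3 → posterior Dirichlet(4, 11/3, 8, 17/5, 12)
obs 4: x=1 → posterior Dirichlet(4, 14/3, 8, 17/5, 12)
obs 5: x=1 → posterior Dirichlet(4, 17/3, 8, 17/5, 12)
obs 6: x=4 → posterior Dirichlet(4, 17/3, 8, 17/5, 13)
obs 7: x=2 → posterior Dirichlet(4, 17/3, 9, 17/5, 13)
obs 8: x=3 → posterior Dirichlet(4, 17/3, 9, 22/5, 13)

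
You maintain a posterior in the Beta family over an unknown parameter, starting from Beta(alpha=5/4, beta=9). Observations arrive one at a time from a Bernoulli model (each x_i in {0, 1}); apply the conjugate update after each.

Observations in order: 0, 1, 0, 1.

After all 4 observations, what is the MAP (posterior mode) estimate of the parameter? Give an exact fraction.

9/49

obs 1: x=0 → posterior Beta(5/4, 10)
obs 2: x=1 → posterior Beta(9/4, 10)
obs 3: x=0 → posterior Beta(9/4, 11)
obs 4: x=1 → posterior Beta(13/4, 11)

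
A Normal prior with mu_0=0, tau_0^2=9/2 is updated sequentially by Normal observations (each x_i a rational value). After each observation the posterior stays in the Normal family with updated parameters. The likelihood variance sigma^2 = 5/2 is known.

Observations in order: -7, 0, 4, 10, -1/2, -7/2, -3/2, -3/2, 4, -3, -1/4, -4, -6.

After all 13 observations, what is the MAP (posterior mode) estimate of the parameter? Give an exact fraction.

obs 1: x=-7 → posterior Normal(-9/2, 45/28)
obs 2: x=0 → posterior Normal(-63/23, 45/46)
obs 3: x=4 → posterior Normal(-27/32, 45/64)
obs 4: x=10 → posterior Normal(63/41, 45/82)
obs 5: x=-1/2 → posterior Normal(117/100, 9/20)
obs 6: x=-7/2 → posterior Normal(27/59, 45/118)
obs 7: x=-3/2 → posterior Normal(27/136, 45/136)
obs 8: x=-3/2 → posterior Normal(0, 45/154)
obs 9: x=4 → posterior Normal(18/43, 45/172)
obs 10: x=-3 → posterior Normal(9/95, 9/38)
obs 11: x=-1/4 → posterior Normal(27/416, 45/208)
obs 12: x=-4 → posterior Normal(-117/452, 45/226)
obs 13: x=-6 → posterior Normal(-333/488, 45/244)

-333/488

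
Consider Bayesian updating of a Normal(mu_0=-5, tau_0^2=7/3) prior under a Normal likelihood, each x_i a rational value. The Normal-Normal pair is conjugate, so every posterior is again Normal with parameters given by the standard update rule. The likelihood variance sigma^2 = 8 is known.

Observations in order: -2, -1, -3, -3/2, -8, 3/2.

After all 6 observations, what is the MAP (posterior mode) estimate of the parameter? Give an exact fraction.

-109/33

obs 1: x=-2 → posterior Normal(-134/31, 56/31)
obs 2: x=-1 → posterior Normal(-141/38, 28/19)
obs 3: x=-3 → posterior Normal(-18/5, 56/45)
obs 4: x=-3/2 → posterior Normal(-345/104, 14/13)
obs 5: x=-8 → posterior Normal(-457/118, 56/59)
obs 6: x=3/2 → posterior Normal(-109/33, 28/33)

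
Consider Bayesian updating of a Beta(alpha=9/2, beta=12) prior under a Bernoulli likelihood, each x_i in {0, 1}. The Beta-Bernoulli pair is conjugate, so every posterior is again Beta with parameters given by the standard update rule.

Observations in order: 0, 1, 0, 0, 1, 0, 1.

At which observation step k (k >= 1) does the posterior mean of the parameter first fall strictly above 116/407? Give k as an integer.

k = 2

obs 1: x=0 → posterior Beta(9/2, 13)
obs 2: x=1 → posterior Beta(11/2, 13)
obs 3: x=0 → posterior Beta(11/2, 14)
obs 4: x=0 → posterior Beta(11/2, 15)
obs 5: x=1 → posterior Beta(13/2, 15)
obs 6: x=0 → posterior Beta(13/2, 16)
obs 7: x=1 → posterior Beta(15/2, 16)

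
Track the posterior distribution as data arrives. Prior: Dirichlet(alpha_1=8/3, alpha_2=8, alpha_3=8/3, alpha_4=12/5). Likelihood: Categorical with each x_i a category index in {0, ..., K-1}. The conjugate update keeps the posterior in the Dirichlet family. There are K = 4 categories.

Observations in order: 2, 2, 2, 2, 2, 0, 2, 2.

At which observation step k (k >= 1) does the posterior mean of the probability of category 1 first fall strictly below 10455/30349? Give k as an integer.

obs 1: x=2 → posterior Dirichlet(8/3, 8, 11/3, 12/5)
obs 2: x=2 → posterior Dirichlet(8/3, 8, 14/3, 12/5)
obs 3: x=2 → posterior Dirichlet(8/3, 8, 17/3, 12/5)
obs 4: x=2 → posterior Dirichlet(8/3, 8, 20/3, 12/5)
obs 5: x=2 → posterior Dirichlet(8/3, 8, 23/3, 12/5)
obs 6: x=0 → posterior Dirichlet(11/3, 8, 23/3, 12/5)
obs 7: x=2 → posterior Dirichlet(11/3, 8, 26/3, 12/5)
obs 8: x=2 → posterior Dirichlet(11/3, 8, 29/3, 12/5)

k = 8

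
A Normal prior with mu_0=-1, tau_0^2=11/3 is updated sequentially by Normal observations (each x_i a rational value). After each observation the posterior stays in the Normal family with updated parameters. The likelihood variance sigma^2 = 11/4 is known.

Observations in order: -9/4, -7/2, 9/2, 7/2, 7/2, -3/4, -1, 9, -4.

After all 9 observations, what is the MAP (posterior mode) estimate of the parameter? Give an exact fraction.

11/13

obs 1: x=-9/4 → posterior Normal(-12/7, 11/7)
obs 2: x=-7/2 → posterior Normal(-26/11, 1)
obs 3: x=9/2 → posterior Normal(-8/15, 11/15)
obs 4: x=7/2 → posterior Normal(6/19, 11/19)
obs 5: x=7/2 → posterior Normal(20/23, 11/23)
obs 6: x=-3/4 → posterior Normal(17/27, 11/27)
obs 7: x=-1 → posterior Normal(13/31, 11/31)
obs 8: x=9 → posterior Normal(7/5, 11/35)
obs 9: x=-4 → posterior Normal(11/13, 11/39)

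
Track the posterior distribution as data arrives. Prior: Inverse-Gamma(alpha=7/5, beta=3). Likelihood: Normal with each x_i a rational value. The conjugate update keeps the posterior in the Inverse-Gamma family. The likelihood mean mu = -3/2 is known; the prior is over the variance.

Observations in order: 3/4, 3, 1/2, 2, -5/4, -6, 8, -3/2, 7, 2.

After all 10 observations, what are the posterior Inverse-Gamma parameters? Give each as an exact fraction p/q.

obs 1: x=3/4 → posterior Inverse-Gamma(19/10, 177/32)
obs 2: x=3 → posterior Inverse-Gamma(12/5, 501/32)
obs 3: x=1/2 → posterior Inverse-Gamma(29/10, 565/32)
obs 4: x=2 → posterior Inverse-Gamma(17/5, 761/32)
obs 5: x=-5/4 → posterior Inverse-Gamma(39/10, 381/16)
obs 6: x=-6 → posterior Inverse-Gamma(22/5, 543/16)
obs 7: x=8 → posterior Inverse-Gamma(49/10, 1265/16)
obs 8: x=-3/2 → posterior Inverse-Gamma(27/5, 1265/16)
obs 9: x=7 → posterior Inverse-Gamma(59/10, 1843/16)
obs 10: x=2 → posterior Inverse-Gamma(32/5, 1941/16)

alpha=32/5, beta=1941/16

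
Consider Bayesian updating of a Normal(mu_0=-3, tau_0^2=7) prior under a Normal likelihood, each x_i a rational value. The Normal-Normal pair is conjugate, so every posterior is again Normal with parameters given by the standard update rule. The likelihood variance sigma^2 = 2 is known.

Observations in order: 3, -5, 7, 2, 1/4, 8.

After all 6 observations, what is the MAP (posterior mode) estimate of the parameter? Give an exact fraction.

403/176

obs 1: x=3 → posterior Normal(5/3, 14/9)
obs 2: x=-5 → posterior Normal(-5/4, 7/8)
obs 3: x=7 → posterior Normal(29/23, 14/23)
obs 4: x=2 → posterior Normal(43/30, 7/15)
obs 5: x=1/4 → posterior Normal(179/148, 14/37)
obs 6: x=8 → posterior Normal(403/176, 7/22)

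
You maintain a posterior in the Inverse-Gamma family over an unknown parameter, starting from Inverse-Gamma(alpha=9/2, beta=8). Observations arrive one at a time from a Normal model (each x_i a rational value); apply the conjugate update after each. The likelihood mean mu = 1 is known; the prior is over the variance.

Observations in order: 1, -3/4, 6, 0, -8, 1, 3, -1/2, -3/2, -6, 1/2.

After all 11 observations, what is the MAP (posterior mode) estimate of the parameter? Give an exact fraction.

3005/352

obs 1: x=1 → posterior Inverse-Gamma(5, 8)
obs 2: x=-3/4 → posterior Inverse-Gamma(11/2, 305/32)
obs 3: x=6 → posterior Inverse-Gamma(6, 705/32)
obs 4: x=0 → posterior Inverse-Gamma(13/2, 721/32)
obs 5: x=-8 → posterior Inverse-Gamma(7, 2017/32)
obs 6: x=1 → posterior Inverse-Gamma(15/2, 2017/32)
obs 7: x=3 → posterior Inverse-Gamma(8, 2081/32)
obs 8: x=-1/2 → posterior Inverse-Gamma(17/2, 2117/32)
obs 9: x=-3/2 → posterior Inverse-Gamma(9, 2217/32)
obs 10: x=-6 → posterior Inverse-Gamma(19/2, 3001/32)
obs 11: x=1/2 → posterior Inverse-Gamma(10, 3005/32)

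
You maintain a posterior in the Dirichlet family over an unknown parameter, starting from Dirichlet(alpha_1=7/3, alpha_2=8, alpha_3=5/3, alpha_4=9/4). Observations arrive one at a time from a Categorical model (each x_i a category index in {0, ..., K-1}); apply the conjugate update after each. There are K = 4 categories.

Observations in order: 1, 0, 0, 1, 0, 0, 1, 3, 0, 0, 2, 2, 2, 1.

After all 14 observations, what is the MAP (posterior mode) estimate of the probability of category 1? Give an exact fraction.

obs 1: x=1 → posterior Dirichlet(7/3, 9, 5/3, 9/4)
obs 2: x=0 → posterior Dirichlet(10/3, 9, 5/3, 9/4)
obs 3: x=0 → posterior Dirichlet(13/3, 9, 5/3, 9/4)
obs 4: x=1 → posterior Dirichlet(13/3, 10, 5/3, 9/4)
obs 5: x=0 → posterior Dirichlet(16/3, 10, 5/3, 9/4)
obs 6: x=0 → posterior Dirichlet(19/3, 10, 5/3, 9/4)
obs 7: x=1 → posterior Dirichlet(19/3, 11, 5/3, 9/4)
obs 8: x=3 → posterior Dirichlet(19/3, 11, 5/3, 13/4)
obs 9: x=0 → posterior Dirichlet(22/3, 11, 5/3, 13/4)
obs 10: x=0 → posterior Dirichlet(25/3, 11, 5/3, 13/4)
obs 11: x=2 → posterior Dirichlet(25/3, 11, 8/3, 13/4)
obs 12: x=2 → posterior Dirichlet(25/3, 11, 11/3, 13/4)
obs 13: x=2 → posterior Dirichlet(25/3, 11, 14/3, 13/4)
obs 14: x=1 → posterior Dirichlet(25/3, 12, 14/3, 13/4)

44/97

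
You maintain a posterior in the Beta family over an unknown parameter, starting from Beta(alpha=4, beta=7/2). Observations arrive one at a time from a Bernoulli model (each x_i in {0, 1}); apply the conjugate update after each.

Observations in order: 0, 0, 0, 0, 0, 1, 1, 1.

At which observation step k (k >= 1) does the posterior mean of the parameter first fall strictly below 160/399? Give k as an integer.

k = 3

obs 1: x=0 → posterior Beta(4, 9/2)
obs 2: x=0 → posterior Beta(4, 11/2)
obs 3: x=0 → posterior Beta(4, 13/2)
obs 4: x=0 → posterior Beta(4, 15/2)
obs 5: x=0 → posterior Beta(4, 17/2)
obs 6: x=1 → posterior Beta(5, 17/2)
obs 7: x=1 → posterior Beta(6, 17/2)
obs 8: x=1 → posterior Beta(7, 17/2)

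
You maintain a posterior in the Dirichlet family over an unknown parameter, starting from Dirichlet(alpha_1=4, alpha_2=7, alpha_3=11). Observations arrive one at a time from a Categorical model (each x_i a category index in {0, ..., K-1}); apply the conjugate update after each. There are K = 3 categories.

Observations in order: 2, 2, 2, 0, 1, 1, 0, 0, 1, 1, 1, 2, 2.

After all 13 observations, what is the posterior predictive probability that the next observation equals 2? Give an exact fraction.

16/35

obs 1: x=2 → posterior Dirichlet(4, 7, 12)
obs 2: x=2 → posterior Dirichlet(4, 7, 13)
obs 3: x=2 → posterior Dirichlet(4, 7, 14)
obs 4: x=0 → posterior Dirichlet(5, 7, 14)
obs 5: x=1 → posterior Dirichlet(5, 8, 14)
obs 6: x=1 → posterior Dirichlet(5, 9, 14)
obs 7: x=0 → posterior Dirichlet(6, 9, 14)
obs 8: x=0 → posterior Dirichlet(7, 9, 14)
obs 9: x=1 → posterior Dirichlet(7, 10, 14)
obs 10: x=1 → posterior Dirichlet(7, 11, 14)
obs 11: x=1 → posterior Dirichlet(7, 12, 14)
obs 12: x=2 → posterior Dirichlet(7, 12, 15)
obs 13: x=2 → posterior Dirichlet(7, 12, 16)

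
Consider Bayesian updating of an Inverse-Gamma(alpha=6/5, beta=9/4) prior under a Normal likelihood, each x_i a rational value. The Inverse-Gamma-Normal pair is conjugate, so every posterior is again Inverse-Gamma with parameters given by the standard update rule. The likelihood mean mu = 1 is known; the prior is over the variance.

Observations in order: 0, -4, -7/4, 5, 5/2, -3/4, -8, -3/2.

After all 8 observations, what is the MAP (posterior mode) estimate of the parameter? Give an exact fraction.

5865/496

obs 1: x=0 → posterior Inverse-Gamma(17/10, 11/4)
obs 2: x=-4 → posterior Inverse-Gamma(11/5, 61/4)
obs 3: x=-7/4 → posterior Inverse-Gamma(27/10, 609/32)
obs 4: x=5 → posterior Inverse-Gamma(16/5, 865/32)
obs 5: x=5/2 → posterior Inverse-Gamma(37/10, 901/32)
obs 6: x=-3/4 → posterior Inverse-Gamma(21/5, 475/16)
obs 7: x=-8 → posterior Inverse-Gamma(47/10, 1123/16)
obs 8: x=-3/2 → posterior Inverse-Gamma(26/5, 1173/16)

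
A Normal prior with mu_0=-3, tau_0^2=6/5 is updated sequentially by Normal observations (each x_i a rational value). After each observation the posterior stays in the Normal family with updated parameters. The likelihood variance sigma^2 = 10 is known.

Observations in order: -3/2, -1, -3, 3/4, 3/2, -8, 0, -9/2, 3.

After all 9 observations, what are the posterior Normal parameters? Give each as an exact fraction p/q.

mu_0=-453/208, tau_0^2=15/26

obs 1: x=-3/2 → posterior Normal(-159/56, 15/14)
obs 2: x=-1 → posterior Normal(-165/62, 30/31)
obs 3: x=-3 → posterior Normal(-183/68, 15/17)
obs 4: x=3/4 → posterior Normal(-357/148, 30/37)
obs 5: x=3/2 → posterior Normal(-339/160, 3/4)
obs 6: x=-8 → posterior Normal(-435/172, 30/43)
obs 7: x=0 → posterior Normal(-435/184, 15/23)
obs 8: x=-9/2 → posterior Normal(-489/196, 30/49)
obs 9: x=3 → posterior Normal(-453/208, 15/26)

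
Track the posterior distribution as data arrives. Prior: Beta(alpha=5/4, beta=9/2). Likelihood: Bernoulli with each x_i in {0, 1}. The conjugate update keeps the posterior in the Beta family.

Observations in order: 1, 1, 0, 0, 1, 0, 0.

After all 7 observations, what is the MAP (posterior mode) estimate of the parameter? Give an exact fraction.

obs 1: x=1 → posterior Beta(9/4, 9/2)
obs 2: x=1 → posterior Beta(13/4, 9/2)
obs 3: x=0 → posterior Beta(13/4, 11/2)
obs 4: x=0 → posterior Beta(13/4, 13/2)
obs 5: x=1 → posterior Beta(17/4, 13/2)
obs 6: x=0 → posterior Beta(17/4, 15/2)
obs 7: x=0 → posterior Beta(17/4, 17/2)

13/43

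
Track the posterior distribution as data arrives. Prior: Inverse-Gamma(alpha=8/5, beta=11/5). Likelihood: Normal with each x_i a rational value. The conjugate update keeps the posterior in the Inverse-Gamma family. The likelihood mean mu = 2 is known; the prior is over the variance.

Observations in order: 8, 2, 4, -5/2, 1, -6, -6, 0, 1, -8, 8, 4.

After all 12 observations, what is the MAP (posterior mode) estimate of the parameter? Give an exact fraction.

obs 1: x=8 → posterior Inverse-Gamma(21/10, 101/5)
obs 2: x=2 → posterior Inverse-Gamma(13/5, 101/5)
obs 3: x=4 → posterior Inverse-Gamma(31/10, 111/5)
obs 4: x=-5/2 → posterior Inverse-Gamma(18/5, 1293/40)
obs 5: x=1 → posterior Inverse-Gamma(41/10, 1313/40)
obs 6: x=-6 → posterior Inverse-Gamma(23/5, 2593/40)
obs 7: x=-6 → posterior Inverse-Gamma(51/10, 3873/40)
obs 8: x=0 → posterior Inverse-Gamma(28/5, 3953/40)
obs 9: x=1 → posterior Inverse-Gamma(61/10, 3973/40)
obs 10: x=-8 → posterior Inverse-Gamma(33/5, 5973/40)
obs 11: x=8 → posterior Inverse-Gamma(71/10, 6693/40)
obs 12: x=4 → posterior Inverse-Gamma(38/5, 6773/40)

6773/344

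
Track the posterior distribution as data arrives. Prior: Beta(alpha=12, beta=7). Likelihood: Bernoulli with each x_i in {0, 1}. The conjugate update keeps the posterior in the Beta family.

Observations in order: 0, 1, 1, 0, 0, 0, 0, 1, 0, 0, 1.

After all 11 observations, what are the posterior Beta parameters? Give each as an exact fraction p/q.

alpha=16, beta=14

obs 1: x=0 → posterior Beta(12, 8)
obs 2: x=1 → posterior Beta(13, 8)
obs 3: x=1 → posterior Beta(14, 8)
obs 4: x=0 → posterior Beta(14, 9)
obs 5: x=0 → posterior Beta(14, 10)
obs 6: x=0 → posterior Beta(14, 11)
obs 7: x=0 → posterior Beta(14, 12)
obs 8: x=1 → posterior Beta(15, 12)
obs 9: x=0 → posterior Beta(15, 13)
obs 10: x=0 → posterior Beta(15, 14)
obs 11: x=1 → posterior Beta(16, 14)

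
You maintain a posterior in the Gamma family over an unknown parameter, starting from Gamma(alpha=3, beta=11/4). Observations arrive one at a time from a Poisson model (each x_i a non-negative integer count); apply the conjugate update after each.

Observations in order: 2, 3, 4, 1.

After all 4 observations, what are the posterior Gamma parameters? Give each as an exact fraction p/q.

obs 1: x=2 → posterior Gamma(5, 15/4)
obs 2: x=3 → posterior Gamma(8, 19/4)
obs 3: x=4 → posterior Gamma(12, 23/4)
obs 4: x=1 → posterior Gamma(13, 27/4)

alpha=13, beta=27/4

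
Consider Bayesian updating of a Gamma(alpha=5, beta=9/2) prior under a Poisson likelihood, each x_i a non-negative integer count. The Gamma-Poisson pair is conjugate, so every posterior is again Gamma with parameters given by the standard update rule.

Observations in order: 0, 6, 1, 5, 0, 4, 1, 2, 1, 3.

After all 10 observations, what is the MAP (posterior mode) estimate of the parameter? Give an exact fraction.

obs 1: x=0 → posterior Gamma(5, 11/2)
obs 2: x=6 → posterior Gamma(11, 13/2)
obs 3: x=1 → posterior Gamma(12, 15/2)
obs 4: x=5 → posterior Gamma(17, 17/2)
obs 5: x=0 → posterior Gamma(17, 19/2)
obs 6: x=4 → posterior Gamma(21, 21/2)
obs 7: x=1 → posterior Gamma(22, 23/2)
obs 8: x=2 → posterior Gamma(24, 25/2)
obs 9: x=1 → posterior Gamma(25, 27/2)
obs 10: x=3 → posterior Gamma(28, 29/2)

54/29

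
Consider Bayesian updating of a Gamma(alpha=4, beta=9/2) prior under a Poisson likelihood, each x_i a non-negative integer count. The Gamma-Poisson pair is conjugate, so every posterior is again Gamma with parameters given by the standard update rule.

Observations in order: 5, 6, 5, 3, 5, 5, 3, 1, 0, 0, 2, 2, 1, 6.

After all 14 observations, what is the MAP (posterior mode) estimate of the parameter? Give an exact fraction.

obs 1: x=5 → posterior Gamma(9, 11/2)
obs 2: x=6 → posterior Gamma(15, 13/2)
obs 3: x=5 → posterior Gamma(20, 15/2)
obs 4: x=3 → posterior Gamma(23, 17/2)
obs 5: x=5 → posterior Gamma(28, 19/2)
obs 6: x=5 → posterior Gamma(33, 21/2)
obs 7: x=3 → posterior Gamma(36, 23/2)
obs 8: x=1 → posterior Gamma(37, 25/2)
obs 9: x=0 → posterior Gamma(37, 27/2)
obs 10: x=0 → posterior Gamma(37, 29/2)
obs 11: x=2 → posterior Gamma(39, 31/2)
obs 12: x=2 → posterior Gamma(41, 33/2)
obs 13: x=1 → posterior Gamma(42, 35/2)
obs 14: x=6 → posterior Gamma(48, 37/2)

94/37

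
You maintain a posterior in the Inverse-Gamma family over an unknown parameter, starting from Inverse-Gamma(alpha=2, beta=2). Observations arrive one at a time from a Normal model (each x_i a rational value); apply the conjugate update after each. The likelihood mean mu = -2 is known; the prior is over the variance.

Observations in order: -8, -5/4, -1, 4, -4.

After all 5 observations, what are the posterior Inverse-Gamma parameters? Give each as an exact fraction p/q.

obs 1: x=-8 → posterior Inverse-Gamma(5/2, 20)
obs 2: x=-5/4 → posterior Inverse-Gamma(3, 649/32)
obs 3: x=-1 → posterior Inverse-Gamma(7/2, 665/32)
obs 4: x=4 → posterior Inverse-Gamma(4, 1241/32)
obs 5: x=-4 → posterior Inverse-Gamma(9/2, 1305/32)

alpha=9/2, beta=1305/32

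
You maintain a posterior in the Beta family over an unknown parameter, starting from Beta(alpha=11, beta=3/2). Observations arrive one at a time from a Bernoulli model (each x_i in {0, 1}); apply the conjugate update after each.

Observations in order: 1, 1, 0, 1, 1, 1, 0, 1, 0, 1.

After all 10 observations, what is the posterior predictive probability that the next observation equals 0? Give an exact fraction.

1/5

obs 1: x=1 → posterior Beta(12, 3/2)
obs 2: x=1 → posterior Beta(13, 3/2)
obs 3: x=0 → posterior Beta(13, 5/2)
obs 4: x=1 → posterior Beta(14, 5/2)
obs 5: x=1 → posterior Beta(15, 5/2)
obs 6: x=1 → posterior Beta(16, 5/2)
obs 7: x=0 → posterior Beta(16, 7/2)
obs 8: x=1 → posterior Beta(17, 7/2)
obs 9: x=0 → posterior Beta(17, 9/2)
obs 10: x=1 → posterior Beta(18, 9/2)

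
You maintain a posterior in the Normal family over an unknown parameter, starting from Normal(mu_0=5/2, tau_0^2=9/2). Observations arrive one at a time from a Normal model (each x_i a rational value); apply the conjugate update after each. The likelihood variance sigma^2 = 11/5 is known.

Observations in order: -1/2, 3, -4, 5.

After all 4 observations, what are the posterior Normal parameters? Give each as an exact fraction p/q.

mu_0=425/404, tau_0^2=99/202

obs 1: x=-1/2 → posterior Normal(65/134, 99/67)
obs 2: x=3 → posterior Normal(335/224, 99/112)
obs 3: x=-4 → posterior Normal(-25/314, 99/157)
obs 4: x=5 → posterior Normal(425/404, 99/202)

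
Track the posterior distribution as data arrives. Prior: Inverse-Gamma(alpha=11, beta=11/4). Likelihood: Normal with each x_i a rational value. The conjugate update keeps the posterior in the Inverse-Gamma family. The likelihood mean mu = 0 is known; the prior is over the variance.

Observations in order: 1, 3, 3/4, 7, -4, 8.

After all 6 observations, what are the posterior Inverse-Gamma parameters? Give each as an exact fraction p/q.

obs 1: x=1 → posterior Inverse-Gamma(23/2, 13/4)
obs 2: x=3 → posterior Inverse-Gamma(12, 31/4)
obs 3: x=3/4 → posterior Inverse-Gamma(25/2, 257/32)
obs 4: x=7 → posterior Inverse-Gamma(13, 1041/32)
obs 5: x=-4 → posterior Inverse-Gamma(27/2, 1297/32)
obs 6: x=8 → posterior Inverse-Gamma(14, 2321/32)

alpha=14, beta=2321/32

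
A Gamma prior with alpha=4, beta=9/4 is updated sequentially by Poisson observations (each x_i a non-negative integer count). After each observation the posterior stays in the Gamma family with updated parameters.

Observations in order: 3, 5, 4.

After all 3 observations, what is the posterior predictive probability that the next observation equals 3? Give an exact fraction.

74710019279197441786235904/363797880709171295166015625

obs 1: x=3 → posterior Gamma(7, 13/4)
obs 2: x=5 → posterior Gamma(12, 17/4)
obs 3: x=4 → posterior Gamma(16, 21/4)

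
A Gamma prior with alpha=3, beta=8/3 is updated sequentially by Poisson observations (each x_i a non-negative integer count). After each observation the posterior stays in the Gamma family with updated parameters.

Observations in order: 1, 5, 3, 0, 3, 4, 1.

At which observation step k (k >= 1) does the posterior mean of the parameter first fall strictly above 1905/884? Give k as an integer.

k = 6

obs 1: x=1 → posterior Gamma(4, 11/3)
obs 2: x=5 → posterior Gamma(9, 14/3)
obs 3: x=3 → posterior Gamma(12, 17/3)
obs 4: x=0 → posterior Gamma(12, 20/3)
obs 5: x=3 → posterior Gamma(15, 23/3)
obs 6: x=4 → posterior Gamma(19, 26/3)
obs 7: x=1 → posterior Gamma(20, 29/3)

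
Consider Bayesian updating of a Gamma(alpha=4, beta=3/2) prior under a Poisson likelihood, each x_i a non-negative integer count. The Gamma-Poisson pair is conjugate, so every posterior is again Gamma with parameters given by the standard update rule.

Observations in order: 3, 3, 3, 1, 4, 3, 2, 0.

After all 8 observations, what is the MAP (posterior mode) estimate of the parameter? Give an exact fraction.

44/19

obs 1: x=3 → posterior Gamma(7, 5/2)
obs 2: x=3 → posterior Gamma(10, 7/2)
obs 3: x=3 → posterior Gamma(13, 9/2)
obs 4: x=1 → posterior Gamma(14, 11/2)
obs 5: x=4 → posterior Gamma(18, 13/2)
obs 6: x=3 → posterior Gamma(21, 15/2)
obs 7: x=2 → posterior Gamma(23, 17/2)
obs 8: x=0 → posterior Gamma(23, 19/2)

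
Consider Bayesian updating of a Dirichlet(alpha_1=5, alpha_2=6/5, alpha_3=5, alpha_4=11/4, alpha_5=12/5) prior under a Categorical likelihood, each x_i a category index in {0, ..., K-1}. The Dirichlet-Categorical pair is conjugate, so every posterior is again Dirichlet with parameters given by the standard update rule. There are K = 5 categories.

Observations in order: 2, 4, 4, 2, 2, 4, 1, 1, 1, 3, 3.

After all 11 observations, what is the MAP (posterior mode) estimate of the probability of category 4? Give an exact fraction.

88/447

obs 1: x=2 → posterior Dirichlet(5, 6/5, 6, 11/4, 12/5)
obs 2: x=4 → posterior Dirichlet(5, 6/5, 6, 11/4, 17/5)
obs 3: x=4 → posterior Dirichlet(5, 6/5, 6, 11/4, 22/5)
obs 4: x=2 → posterior Dirichlet(5, 6/5, 7, 11/4, 22/5)
obs 5: x=2 → posterior Dirichlet(5, 6/5, 8, 11/4, 22/5)
obs 6: x=4 → posterior Dirichlet(5, 6/5, 8, 11/4, 27/5)
obs 7: x=1 → posterior Dirichlet(5, 11/5, 8, 11/4, 27/5)
obs 8: x=1 → posterior Dirichlet(5, 16/5, 8, 11/4, 27/5)
obs 9: x=1 → posterior Dirichlet(5, 21/5, 8, 11/4, 27/5)
obs 10: x=3 → posterior Dirichlet(5, 21/5, 8, 15/4, 27/5)
obs 11: x=3 → posterior Dirichlet(5, 21/5, 8, 19/4, 27/5)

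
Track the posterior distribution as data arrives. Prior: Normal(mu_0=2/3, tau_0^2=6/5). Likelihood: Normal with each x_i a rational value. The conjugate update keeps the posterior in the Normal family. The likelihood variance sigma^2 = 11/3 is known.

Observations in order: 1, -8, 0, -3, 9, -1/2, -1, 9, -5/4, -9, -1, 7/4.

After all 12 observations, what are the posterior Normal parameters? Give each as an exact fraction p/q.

mu_0=-52/813, tau_0^2=66/271

obs 1: x=1 → posterior Normal(164/219, 66/73)
obs 2: x=-8 → posterior Normal(-268/273, 66/91)
obs 3: x=0 → posterior Normal(-268/327, 66/109)
obs 4: x=-3 → posterior Normal(-430/381, 66/127)
obs 5: x=9 → posterior Normal(56/435, 66/145)
obs 6: x=-1/2 → posterior Normal(29/489, 66/163)
obs 7: x=-1 → posterior Normal(-25/543, 66/181)
obs 8: x=9 → posterior Normal(461/597, 66/199)
obs 9: x=-5/4 → posterior Normal(787/1302, 66/217)
obs 10: x=-9 → posterior Normal(-37/282, 66/235)
obs 11: x=-1 → posterior Normal(-293/1518, 6/23)
obs 12: x=7/4 → posterior Normal(-52/813, 66/271)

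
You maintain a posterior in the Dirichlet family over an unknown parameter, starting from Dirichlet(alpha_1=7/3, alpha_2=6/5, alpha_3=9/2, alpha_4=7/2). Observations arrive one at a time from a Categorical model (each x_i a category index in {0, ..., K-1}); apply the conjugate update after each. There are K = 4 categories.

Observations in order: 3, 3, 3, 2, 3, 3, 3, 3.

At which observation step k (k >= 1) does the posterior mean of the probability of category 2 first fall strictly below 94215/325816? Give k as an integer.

k = 8

obs 1: x=3 → posterior Dirichlet(7/3, 6/5, 9/2, 9/2)
obs 2: x=3 → posterior Dirichlet(7/3, 6/5, 9/2, 11/2)
obs 3: x=3 → posterior Dirichlet(7/3, 6/5, 9/2, 13/2)
obs 4: x=2 → posterior Dirichlet(7/3, 6/5, 11/2, 13/2)
obs 5: x=3 → posterior Dirichlet(7/3, 6/5, 11/2, 15/2)
obs 6: x=3 → posterior Dirichlet(7/3, 6/5, 11/2, 17/2)
obs 7: x=3 → posterior Dirichlet(7/3, 6/5, 11/2, 19/2)
obs 8: x=3 → posterior Dirichlet(7/3, 6/5, 11/2, 21/2)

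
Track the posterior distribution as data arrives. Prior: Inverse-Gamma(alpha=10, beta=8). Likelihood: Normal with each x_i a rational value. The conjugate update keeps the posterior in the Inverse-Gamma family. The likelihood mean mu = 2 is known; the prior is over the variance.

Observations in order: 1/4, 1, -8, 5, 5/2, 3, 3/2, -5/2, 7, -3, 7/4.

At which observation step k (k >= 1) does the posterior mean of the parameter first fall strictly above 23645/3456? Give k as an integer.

k = 10

obs 1: x=1/4 → posterior Inverse-Gamma(21/2, 305/32)
obs 2: x=1 → posterior Inverse-Gamma(11, 321/32)
obs 3: x=-8 → posterior Inverse-Gamma(23/2, 1921/32)
obs 4: x=5 → posterior Inverse-Gamma(12, 2065/32)
obs 5: x=5/2 → posterior Inverse-Gamma(25/2, 2069/32)
obs 6: x=3 → posterior Inverse-Gamma(13, 2085/32)
obs 7: x=3/2 → posterior Inverse-Gamma(27/2, 2089/32)
obs 8: x=-5/2 → posterior Inverse-Gamma(14, 2413/32)
obs 9: x=7 → posterior Inverse-Gamma(29/2, 2813/32)
obs 10: x=-3 → posterior Inverse-Gamma(15, 3213/32)
obs 11: x=7/4 → posterior Inverse-Gamma(31/2, 1607/16)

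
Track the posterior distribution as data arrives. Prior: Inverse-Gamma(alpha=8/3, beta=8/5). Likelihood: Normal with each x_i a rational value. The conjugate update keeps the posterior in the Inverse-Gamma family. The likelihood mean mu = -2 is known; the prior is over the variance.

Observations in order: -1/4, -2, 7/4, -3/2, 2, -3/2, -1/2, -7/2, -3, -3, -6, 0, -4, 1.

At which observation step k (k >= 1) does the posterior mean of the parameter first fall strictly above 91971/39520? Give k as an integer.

obs 1: x=-1/4 → posterior Inverse-Gamma(19/6, 501/160)
obs 2: x=-2 → posterior Inverse-Gamma(11/3, 501/160)
obs 3: x=7/4 → posterior Inverse-Gamma(25/6, 813/80)
obs 4: x=-3/2 → posterior Inverse-Gamma(14/3, 823/80)
obs 5: x=2 → posterior Inverse-Gamma(31/6, 1463/80)
obs 6: x=-3/2 → posterior Inverse-Gamma(17/3, 1473/80)
obs 7: x=-1/2 → posterior Inverse-Gamma(37/6, 1563/80)
obs 8: x=-7/2 → posterior Inverse-Gamma(20/3, 1653/80)
obs 9: x=-3 → posterior Inverse-Gamma(43/6, 1693/80)
obs 10: x=-3 → posterior Inverse-Gamma(23/3, 1733/80)
obs 11: x=-6 → posterior Inverse-Gamma(49/6, 2373/80)
obs 12: x=0 → posterior Inverse-Gamma(26/3, 2533/80)
obs 13: x=-4 → posterior Inverse-Gamma(55/6, 2693/80)
obs 14: x=1 → posterior Inverse-Gamma(29/3, 3053/80)

k = 3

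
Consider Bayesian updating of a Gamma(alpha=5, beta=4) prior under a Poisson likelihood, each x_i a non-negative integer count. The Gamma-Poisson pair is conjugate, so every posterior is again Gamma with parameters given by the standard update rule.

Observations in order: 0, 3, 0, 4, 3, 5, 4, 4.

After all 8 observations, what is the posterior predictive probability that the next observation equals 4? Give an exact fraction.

51868373011873312195419589721456640/442779263776840698304313192148785281

obs 1: x=0 → posterior Gamma(5, 5)
obs 2: x=3 → posterior Gamma(8, 6)
obs 3: x=0 → posterior Gamma(8, 7)
obs 4: x=4 → posterior Gamma(12, 8)
obs 5: x=3 → posterior Gamma(15, 9)
obs 6: x=5 → posterior Gamma(20, 10)
obs 7: x=4 → posterior Gamma(24, 11)
obs 8: x=4 → posterior Gamma(28, 12)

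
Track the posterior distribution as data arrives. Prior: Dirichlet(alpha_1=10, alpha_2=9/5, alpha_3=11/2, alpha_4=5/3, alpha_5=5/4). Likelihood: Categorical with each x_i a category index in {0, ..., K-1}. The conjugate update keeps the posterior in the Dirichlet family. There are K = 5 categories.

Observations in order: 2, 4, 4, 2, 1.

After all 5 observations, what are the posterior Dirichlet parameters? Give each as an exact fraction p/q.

obs 1: x=2 → posterior Dirichlet(10, 9/5, 13/2, 5/3, 5/4)
obs 2: x=4 → posterior Dirichlet(10, 9/5, 13/2, 5/3, 9/4)
obs 3: x=4 → posterior Dirichlet(10, 9/5, 13/2, 5/3, 13/4)
obs 4: x=2 → posterior Dirichlet(10, 9/5, 15/2, 5/3, 13/4)
obs 5: x=1 → posterior Dirichlet(10, 14/5, 15/2, 5/3, 13/4)

alpha_1=10, alpha_2=14/5, alpha_3=15/2, alpha_4=5/3, alpha_5=13/4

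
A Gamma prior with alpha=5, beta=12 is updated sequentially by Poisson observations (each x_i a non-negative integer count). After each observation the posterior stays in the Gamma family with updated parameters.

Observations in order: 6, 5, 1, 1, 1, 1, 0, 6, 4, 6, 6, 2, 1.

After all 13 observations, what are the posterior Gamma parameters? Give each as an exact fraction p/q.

obs 1: x=6 → posterior Gamma(11, 13)
obs 2: x=5 → posterior Gamma(16, 14)
obs 3: x=1 → posterior Gamma(17, 15)
obs 4: x=1 → posterior Gamma(18, 16)
obs 5: x=1 → posterior Gamma(19, 17)
obs 6: x=1 → posterior Gamma(20, 18)
obs 7: x=0 → posterior Gamma(20, 19)
obs 8: x=6 → posterior Gamma(26, 20)
obs 9: x=4 → posterior Gamma(30, 21)
obs 10: x=6 → posterior Gamma(36, 22)
obs 11: x=6 → posterior Gamma(42, 23)
obs 12: x=2 → posterior Gamma(44, 24)
obs 13: x=1 → posterior Gamma(45, 25)

alpha=45, beta=25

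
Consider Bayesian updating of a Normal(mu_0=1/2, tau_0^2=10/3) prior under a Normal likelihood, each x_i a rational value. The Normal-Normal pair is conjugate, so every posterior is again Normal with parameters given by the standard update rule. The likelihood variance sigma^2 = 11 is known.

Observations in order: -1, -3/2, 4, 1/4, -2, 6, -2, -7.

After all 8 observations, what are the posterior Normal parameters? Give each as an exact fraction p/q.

obs 1: x=-1 → posterior Normal(13/86, 110/43)
obs 2: x=-3/2 → posterior Normal(-17/106, 110/53)
obs 3: x=4 → posterior Normal(1/2, 110/63)
obs 4: x=1/4 → posterior Normal(34/73, 110/73)
obs 5: x=-2 → posterior Normal(14/83, 110/83)
obs 6: x=6 → posterior Normal(74/93, 110/93)
obs 7: x=-2 → posterior Normal(54/103, 110/103)
obs 8: x=-7 → posterior Normal(-16/113, 110/113)

mu_0=-16/113, tau_0^2=110/113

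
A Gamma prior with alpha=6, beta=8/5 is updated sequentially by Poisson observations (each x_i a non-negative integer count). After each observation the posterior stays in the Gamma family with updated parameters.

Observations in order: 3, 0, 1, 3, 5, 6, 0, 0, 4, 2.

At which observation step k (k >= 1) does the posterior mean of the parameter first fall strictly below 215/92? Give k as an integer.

obs 1: x=3 → posterior Gamma(9, 13/5)
obs 2: x=0 → posterior Gamma(9, 18/5)
obs 3: x=1 → posterior Gamma(10, 23/5)
obs 4: x=3 → posterior Gamma(13, 28/5)
obs 5: x=5 → posterior Gamma(18, 33/5)
obs 6: x=6 → posterior Gamma(24, 38/5)
obs 7: x=0 → posterior Gamma(24, 43/5)
obs 8: x=0 → posterior Gamma(24, 48/5)
obs 9: x=4 → posterior Gamma(28, 53/5)
obs 10: x=2 → posterior Gamma(30, 58/5)

k = 3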